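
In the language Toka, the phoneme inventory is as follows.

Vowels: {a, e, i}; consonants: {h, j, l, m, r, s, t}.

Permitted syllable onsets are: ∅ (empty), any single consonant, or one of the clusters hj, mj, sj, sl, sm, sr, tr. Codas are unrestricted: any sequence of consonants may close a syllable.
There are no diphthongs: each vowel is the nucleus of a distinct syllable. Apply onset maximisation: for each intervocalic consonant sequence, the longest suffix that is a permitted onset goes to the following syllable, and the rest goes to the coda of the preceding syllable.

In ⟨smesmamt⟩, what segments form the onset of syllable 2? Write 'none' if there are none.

The vowels are e, a — 2 nuclei, so 2 syllables.
V1 /e/ – V2 /a/: cluster /sm/ — /sm/ is itself a permitted onset, so the whole cluster goes right; preceding coda = ∅.
Result: sme.smamt.
Syllable 2 is /smamt/: onset /sm/, nucleus /a/, coda /mt/.

sm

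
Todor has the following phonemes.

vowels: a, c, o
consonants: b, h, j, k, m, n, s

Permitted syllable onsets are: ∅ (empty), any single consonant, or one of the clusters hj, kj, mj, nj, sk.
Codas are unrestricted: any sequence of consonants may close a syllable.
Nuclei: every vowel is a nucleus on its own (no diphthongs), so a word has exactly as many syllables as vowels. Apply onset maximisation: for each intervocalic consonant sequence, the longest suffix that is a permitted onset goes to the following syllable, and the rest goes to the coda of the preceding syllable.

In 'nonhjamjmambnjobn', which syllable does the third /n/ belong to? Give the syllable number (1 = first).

The vowels are o, a, a, o — 4 nuclei, so 4 syllables.
Between /o/ (V1) and /a/ (V2): /nhj/ — longest licit onset from the right is /hj/, leaving /n/ as coda.
Between /a/ (V2) and /a/ (V3): /mjm/ — longest licit onset from the right is /m/, leaving /mj/ as coda.
Between /a/ (V3) and /o/ (V4): /mbnj/; trying suffixes from longest down, /nj/ is the first permitted one, so coda /mb/ | onset /nj/.
Syllabification: non.hjamj.mamb.njobn.
The third /n/ is in the onset of syllable 4 (/njobn/).

4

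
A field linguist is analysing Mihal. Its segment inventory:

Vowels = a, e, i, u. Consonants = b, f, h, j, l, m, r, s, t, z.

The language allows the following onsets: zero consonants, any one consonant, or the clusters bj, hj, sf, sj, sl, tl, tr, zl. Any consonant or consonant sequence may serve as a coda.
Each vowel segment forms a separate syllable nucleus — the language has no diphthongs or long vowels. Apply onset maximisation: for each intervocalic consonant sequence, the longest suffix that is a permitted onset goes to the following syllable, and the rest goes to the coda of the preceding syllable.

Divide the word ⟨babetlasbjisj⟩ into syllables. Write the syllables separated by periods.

ba.be.tlas.bjisj

The vowels are a, e, a, i — 4 nuclei, so 4 syllables.
σ1/σ2 boundary: /b/ is a single consonant, so it becomes the next onset.
σ2/σ3 boundary: cluster /tl/ — /tl/ is itself a permitted onset, so the whole cluster goes right; preceding coda = ∅.
σ3/σ4 boundary: /sbj/ — longest licit onset from the right is /bj/, leaving /s/ as coda.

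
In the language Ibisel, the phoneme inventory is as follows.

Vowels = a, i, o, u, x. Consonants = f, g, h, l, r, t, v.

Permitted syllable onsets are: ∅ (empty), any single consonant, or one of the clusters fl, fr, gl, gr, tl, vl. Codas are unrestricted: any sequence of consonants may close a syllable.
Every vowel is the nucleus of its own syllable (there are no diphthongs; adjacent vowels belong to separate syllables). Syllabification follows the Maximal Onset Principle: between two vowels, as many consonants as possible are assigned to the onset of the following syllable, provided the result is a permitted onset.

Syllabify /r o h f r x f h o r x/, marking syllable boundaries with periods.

The vowels are o, x, o, x — 4 nuclei, so 4 syllables.
/o…x/ gap (V1→V2): /hfr/; trying suffixes from longest down, /fr/ is the first permitted one, so coda /h/ | onset /fr/.
/x…o/ gap (V2→V3): cluster /fh/ — the longest permitted-onset suffix is /h/; onset = /h/, preceding coda = /f/.
/o…x/ gap (V3→V4): just /r/ — single C goes to the following onset.

roh.frxf.ho.rx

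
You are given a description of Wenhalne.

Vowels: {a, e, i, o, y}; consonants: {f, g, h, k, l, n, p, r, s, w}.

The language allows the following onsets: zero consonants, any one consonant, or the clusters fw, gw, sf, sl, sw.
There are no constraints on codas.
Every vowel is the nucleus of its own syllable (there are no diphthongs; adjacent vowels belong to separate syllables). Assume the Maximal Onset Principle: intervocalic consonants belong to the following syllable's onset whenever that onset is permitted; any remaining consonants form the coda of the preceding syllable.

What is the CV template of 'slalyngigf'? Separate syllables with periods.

CCV.CVC.CVCC

Nuclei (vowels): a, y, i → 3 syllables.
Between /a/ (V1) and /y/ (V2): /l/ is a single consonant, so it becomes the next onset.
Between /y/ (V2) and /i/ (V3): cluster /ng/ — the longest permitted-onset suffix is /g/; onset = /g/, preceding coda = /n/.
Syllabification: sla.lyn.gigf.
Mapping each syllable to C/V: /sla/ → CCV, /lyn/ → CVC, /gigf/ → CVCC.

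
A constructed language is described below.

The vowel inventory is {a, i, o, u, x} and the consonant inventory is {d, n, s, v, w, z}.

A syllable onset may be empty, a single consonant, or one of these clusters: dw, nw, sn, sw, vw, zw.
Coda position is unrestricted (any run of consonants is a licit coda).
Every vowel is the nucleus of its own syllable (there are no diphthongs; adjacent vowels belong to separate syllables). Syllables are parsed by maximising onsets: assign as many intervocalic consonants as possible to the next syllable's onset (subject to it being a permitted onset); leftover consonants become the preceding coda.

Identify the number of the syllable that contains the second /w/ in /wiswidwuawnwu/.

2

Nuclei (vowels): i, i, u, a, u → 5 syllables.
Between /i/ (V1) and /i/ (V2): /sw/ is a licit onset in full, so it all attaches to the next syllable.
Between /i/ (V2) and /u/ (V3): cluster /dw/ — /dw/ is itself a permitted onset, so the whole cluster goes right; preceding coda = ∅.
Between /u/ (V3) and /a/ (V4): nothing intervenes; syllable break is V.V.
Between /a/ (V4) and /u/ (V5): /wnw/; trying suffixes from longest down, /nw/ is the first permitted one, so coda /w/ | onset /nw/.
Result: wi.swi.dwu.aw.nwu.
The second /w/ is in the onset of syllable 2 (/swi/).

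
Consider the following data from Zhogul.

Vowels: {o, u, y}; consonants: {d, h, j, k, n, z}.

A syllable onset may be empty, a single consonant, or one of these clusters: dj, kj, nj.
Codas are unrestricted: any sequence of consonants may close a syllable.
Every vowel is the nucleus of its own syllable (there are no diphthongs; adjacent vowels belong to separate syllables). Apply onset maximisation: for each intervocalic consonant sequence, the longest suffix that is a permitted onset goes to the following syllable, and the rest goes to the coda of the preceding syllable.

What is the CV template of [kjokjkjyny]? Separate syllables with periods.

CCVCC.CCV.CV

Nuclei (vowels): o, y, y → 3 syllables.
σ1/σ2 boundary: /kjkj/; trying suffixes from longest down, /kj/ is the first permitted one, so coda /kj/ | onset /kj/.
σ2/σ3 boundary: /n/ is a single consonant, so it becomes the next onset.
Syllabification: kjokj.kjy.ny.
Mapping each syllable to C/V: /kjokj/ → CCVCC, /kjy/ → CCV, /ny/ → CV.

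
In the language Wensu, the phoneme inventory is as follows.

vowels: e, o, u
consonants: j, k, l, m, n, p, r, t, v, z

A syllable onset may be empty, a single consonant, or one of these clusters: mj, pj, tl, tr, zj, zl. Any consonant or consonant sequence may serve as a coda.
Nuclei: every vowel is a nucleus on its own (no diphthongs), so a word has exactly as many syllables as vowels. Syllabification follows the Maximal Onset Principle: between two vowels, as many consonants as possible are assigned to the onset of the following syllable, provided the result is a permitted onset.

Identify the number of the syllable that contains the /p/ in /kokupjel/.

Vowels present: o, u, e; each is a nucleus, giving 3 syllables.
/o…u/ gap (V1→V2): just /k/ — single C goes to the following onset.
/u…e/ gap (V2→V3): /pj/ — entire cluster is a permitted onset → onset /pj/, coda ∅.
Syllabification: ko.ku.pjel.
The /p/ is in the onset of syllable 3 (/pjel/).

3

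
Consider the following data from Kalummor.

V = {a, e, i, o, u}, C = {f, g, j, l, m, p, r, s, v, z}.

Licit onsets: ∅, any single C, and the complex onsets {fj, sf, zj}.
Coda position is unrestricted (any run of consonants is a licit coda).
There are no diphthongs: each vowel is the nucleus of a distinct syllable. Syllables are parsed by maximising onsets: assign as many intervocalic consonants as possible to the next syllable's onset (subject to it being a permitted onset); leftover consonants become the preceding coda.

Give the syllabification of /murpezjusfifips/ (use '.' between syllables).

mur.pe.zju.sfi.fips

Nuclei (vowels): u, e, u, i, i → 5 syllables.
V1 /u/ – V2 /e/: /rp/ splits as /r/ + /p/ (/p/ is the longest suffix that is a licit onset).
V2 /e/ – V3 /u/: /zj/ — entire cluster is a permitted onset → onset /zj/, coda ∅.
V3 /u/ – V4 /i/: cluster /sf/ — /sf/ is itself a permitted onset, so the whole cluster goes right; preceding coda = ∅.
V4 /i/ – V5 /i/: /f/ is a single consonant, so it becomes the next onset.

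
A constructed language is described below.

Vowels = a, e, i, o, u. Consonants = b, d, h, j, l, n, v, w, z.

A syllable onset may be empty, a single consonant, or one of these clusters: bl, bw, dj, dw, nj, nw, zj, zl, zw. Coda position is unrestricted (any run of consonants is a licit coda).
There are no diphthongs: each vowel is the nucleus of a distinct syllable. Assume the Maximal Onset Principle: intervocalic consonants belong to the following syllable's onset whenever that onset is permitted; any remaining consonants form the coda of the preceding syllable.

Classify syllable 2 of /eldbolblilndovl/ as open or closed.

closed

The vowels are e, o, i, o — 4 nuclei, so 4 syllables.
σ1/σ2 boundary: cluster /ldb/ — the longest permitted-onset suffix is /b/; onset = /b/, preceding coda = /ld/.
σ2/σ3 boundary: /lbl/; trying suffixes from longest down, /bl/ is the first permitted one, so coda /l/ | onset /bl/.
σ3/σ4 boundary: /lnd/ splits as /ln/ + /d/ (/d/ is the longest suffix that is a licit onset).
So the parse is eld.bol.bliln.dovl.
Syllable 2 is /bol/ with coda /l/, so it is closed.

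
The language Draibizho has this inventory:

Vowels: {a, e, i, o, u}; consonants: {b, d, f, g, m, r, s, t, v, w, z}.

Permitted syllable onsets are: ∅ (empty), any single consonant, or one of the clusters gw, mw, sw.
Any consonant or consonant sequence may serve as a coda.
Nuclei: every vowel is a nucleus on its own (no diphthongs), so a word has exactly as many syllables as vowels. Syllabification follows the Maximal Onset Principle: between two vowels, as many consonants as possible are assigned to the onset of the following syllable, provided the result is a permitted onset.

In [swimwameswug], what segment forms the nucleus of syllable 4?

Nuclei (vowels): i, a, e, u → 4 syllables.
The fourth nucleus (vowel 4 from the left) is /u/.

u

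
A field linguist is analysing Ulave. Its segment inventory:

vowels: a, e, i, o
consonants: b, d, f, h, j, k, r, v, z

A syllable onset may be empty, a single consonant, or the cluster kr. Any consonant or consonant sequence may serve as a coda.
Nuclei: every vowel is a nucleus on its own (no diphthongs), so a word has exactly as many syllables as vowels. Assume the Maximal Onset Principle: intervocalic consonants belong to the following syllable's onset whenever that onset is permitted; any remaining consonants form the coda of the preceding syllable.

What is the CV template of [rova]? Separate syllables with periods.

CV.CV

Nuclei (vowels): o, a → 2 syllables.
Between /o/ (V1) and /a/ (V2): just /v/ — single C goes to the following onset.
Result: ro.va.
Mapping each syllable to C/V: /ro/ → CV, /va/ → CV.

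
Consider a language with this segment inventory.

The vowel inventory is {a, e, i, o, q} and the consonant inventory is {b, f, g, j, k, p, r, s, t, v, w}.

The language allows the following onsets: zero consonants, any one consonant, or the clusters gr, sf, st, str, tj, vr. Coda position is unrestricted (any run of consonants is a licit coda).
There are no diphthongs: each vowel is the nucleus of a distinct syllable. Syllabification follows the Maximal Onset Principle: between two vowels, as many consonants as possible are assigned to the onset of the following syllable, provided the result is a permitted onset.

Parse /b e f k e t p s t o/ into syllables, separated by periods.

bef.ketp.sto

The vowels are e, e, o — 3 nuclei, so 3 syllables.
σ1/σ2 boundary: /fk/ — longest licit onset from the right is /k/, leaving /f/ as coda.
σ2/σ3 boundary: /tpst/; trying suffixes from longest down, /st/ is the first permitted one, so coda /tp/ | onset /st/.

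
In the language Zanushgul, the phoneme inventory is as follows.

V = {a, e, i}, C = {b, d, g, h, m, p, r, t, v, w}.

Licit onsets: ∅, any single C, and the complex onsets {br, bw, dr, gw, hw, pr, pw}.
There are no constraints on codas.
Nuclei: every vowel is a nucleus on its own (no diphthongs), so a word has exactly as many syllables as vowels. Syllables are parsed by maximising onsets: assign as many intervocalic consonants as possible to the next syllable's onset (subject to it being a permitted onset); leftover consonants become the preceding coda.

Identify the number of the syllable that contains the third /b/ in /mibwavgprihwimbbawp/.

5

Vowels present: i, a, i, i, a; each is a nucleus, giving 5 syllables.
/i…a/ gap (V1→V2): /bw/ is a licit onset in full, so it all attaches to the next syllable.
/a…i/ gap (V2→V3): /vgpr/; trying suffixes from longest down, /pr/ is the first permitted one, so coda /vg/ | onset /pr/.
/i…i/ gap (V3→V4): cluster /hw/ — /hw/ is itself a permitted onset, so the whole cluster goes right; preceding coda = ∅.
/i…a/ gap (V4→V5): /mbb/ splits as /mb/ + /b/ (/b/ is the longest suffix that is a licit onset).
Syllabification: mi.bwavg.pri.hwimb.bawp.
The third /b/ is in the onset of syllable 5 (/bawp/).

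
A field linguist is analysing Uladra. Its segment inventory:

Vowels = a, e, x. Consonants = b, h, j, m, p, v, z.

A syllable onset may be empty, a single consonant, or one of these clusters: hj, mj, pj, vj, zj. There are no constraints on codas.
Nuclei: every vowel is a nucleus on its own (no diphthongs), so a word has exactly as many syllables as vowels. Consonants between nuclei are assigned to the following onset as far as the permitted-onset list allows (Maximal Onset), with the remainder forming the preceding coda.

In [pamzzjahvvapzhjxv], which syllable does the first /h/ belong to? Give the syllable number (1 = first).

Vowels present: a, a, a, x; each is a nucleus, giving 4 syllables.
/a…a/ gap (V1→V2): /mzzj/; trying suffixes from longest down, /zj/ is the first permitted one, so coda /mz/ | onset /zj/.
/a…a/ gap (V2→V3): cluster /hvv/ — the longest permitted-onset suffix is /v/; onset = /v/, preceding coda = /hv/.
/a…x/ gap (V3→V4): /pzhj/; trying suffixes from longest down, /hj/ is the first permitted one, so coda /pz/ | onset /hj/.
Putting it together: pamz.zjahv.vapz.hjxv.
The first /h/ is in the coda of syllable 2 (/zjahv/).

2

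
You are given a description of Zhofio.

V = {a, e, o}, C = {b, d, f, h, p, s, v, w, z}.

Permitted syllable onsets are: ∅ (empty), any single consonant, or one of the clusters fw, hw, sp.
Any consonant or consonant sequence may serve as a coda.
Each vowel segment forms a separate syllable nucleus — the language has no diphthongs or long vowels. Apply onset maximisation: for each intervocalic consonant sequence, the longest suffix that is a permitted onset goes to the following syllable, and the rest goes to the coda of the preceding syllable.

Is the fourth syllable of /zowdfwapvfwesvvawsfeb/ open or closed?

closed

Vowels present: o, a, e, a, e; each is a nucleus, giving 5 syllables.
σ1/σ2 boundary: /wdfw/ — longest licit onset from the right is /fw/, leaving /wd/ as coda.
σ2/σ3 boundary: /pvfw/ splits as /pv/ + /fw/ (/fw/ is the longest suffix that is a licit onset).
σ3/σ4 boundary: /svv/ splits as /sv/ + /v/ (/v/ is the longest suffix that is a licit onset).
σ4/σ5 boundary: /wsf/ splits as /ws/ + /f/ (/f/ is the longest suffix that is a licit onset).
Putting it together: zowd.fwapv.fwesv.vaws.feb.
Syllable 4 is /vaws/ with coda /ws/, so it is closed.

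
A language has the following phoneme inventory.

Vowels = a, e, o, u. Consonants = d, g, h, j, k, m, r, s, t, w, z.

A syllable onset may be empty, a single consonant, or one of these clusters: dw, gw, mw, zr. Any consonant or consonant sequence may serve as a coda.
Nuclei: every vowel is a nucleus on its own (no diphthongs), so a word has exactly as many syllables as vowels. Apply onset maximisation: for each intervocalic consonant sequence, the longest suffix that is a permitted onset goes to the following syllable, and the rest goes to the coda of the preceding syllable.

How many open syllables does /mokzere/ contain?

2

Nuclei (vowels): o, e, e → 3 syllables.
σ1/σ2 boundary: cluster /kz/ — the longest permitted-onset suffix is /z/; onset = /z/, preceding coda = /k/.
σ2/σ3 boundary: /r/ → onset of the next syllable (single consonants are always licit onsets).
So the parse is mok.ze.re.
Classifying each syllable: /mok/ (closed), /ze/ (open), /re/ (open).
Open syllables: 2.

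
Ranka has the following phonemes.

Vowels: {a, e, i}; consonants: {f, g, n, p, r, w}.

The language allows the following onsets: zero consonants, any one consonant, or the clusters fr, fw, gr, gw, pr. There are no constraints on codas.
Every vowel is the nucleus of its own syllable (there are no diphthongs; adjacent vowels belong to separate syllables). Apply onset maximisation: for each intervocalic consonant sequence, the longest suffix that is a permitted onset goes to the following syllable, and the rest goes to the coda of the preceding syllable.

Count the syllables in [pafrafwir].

Vowels present: a, a, i; each is a nucleus, giving 3 syllables.

3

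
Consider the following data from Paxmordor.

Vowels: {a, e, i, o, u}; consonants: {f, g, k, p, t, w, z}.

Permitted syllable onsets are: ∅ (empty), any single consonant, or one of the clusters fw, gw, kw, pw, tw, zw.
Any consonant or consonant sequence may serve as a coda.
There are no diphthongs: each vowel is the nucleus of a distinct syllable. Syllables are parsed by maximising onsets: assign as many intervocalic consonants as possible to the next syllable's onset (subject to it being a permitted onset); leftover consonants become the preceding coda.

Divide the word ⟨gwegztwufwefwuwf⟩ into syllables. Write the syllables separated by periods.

Nuclei (vowels): e, u, e, u → 4 syllables.
σ1/σ2 boundary: cluster /gztw/ — the longest permitted-onset suffix is /tw/; onset = /tw/, preceding coda = /gz/.
σ2/σ3 boundary: cluster /fw/ — /fw/ is itself a permitted onset, so the whole cluster goes right; preceding coda = ∅.
σ3/σ4 boundary: /fw/ is a licit onset in full, so it all attaches to the next syllable.

gwegz.twu.fwe.fwuwf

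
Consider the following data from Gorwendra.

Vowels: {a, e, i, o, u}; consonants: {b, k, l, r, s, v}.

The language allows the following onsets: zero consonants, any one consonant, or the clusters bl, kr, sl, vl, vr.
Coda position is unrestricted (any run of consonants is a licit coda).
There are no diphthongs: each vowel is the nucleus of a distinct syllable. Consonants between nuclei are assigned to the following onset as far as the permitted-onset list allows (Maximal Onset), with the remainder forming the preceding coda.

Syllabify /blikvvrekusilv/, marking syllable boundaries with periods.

blikv.vre.ku.silv

The vowels are i, e, u, i — 4 nuclei, so 4 syllables.
σ1/σ2 boundary: /kvvr/ splits as /kv/ + /vr/ (/vr/ is the longest suffix that is a licit onset).
σ2/σ3 boundary: /k/ is a single consonant, so it becomes the next onset.
σ3/σ4 boundary: /s/ → onset of the next syllable (single consonants are always licit onsets).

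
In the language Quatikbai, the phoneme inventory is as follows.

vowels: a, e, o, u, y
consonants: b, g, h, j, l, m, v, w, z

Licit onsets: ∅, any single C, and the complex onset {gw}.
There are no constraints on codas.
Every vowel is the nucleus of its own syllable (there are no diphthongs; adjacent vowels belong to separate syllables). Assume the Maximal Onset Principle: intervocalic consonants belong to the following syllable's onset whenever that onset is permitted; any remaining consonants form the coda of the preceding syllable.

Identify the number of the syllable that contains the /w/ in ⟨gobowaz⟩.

3

The vowels are o, o, a — 3 nuclei, so 3 syllables.
σ1/σ2 boundary: /b/ → onset of the next syllable (single consonants are always licit onsets).
σ2/σ3 boundary: /w/ → onset of the next syllable (single consonants are always licit onsets).
Result: go.bo.waz.
The /w/ is in the onset of syllable 3 (/waz/).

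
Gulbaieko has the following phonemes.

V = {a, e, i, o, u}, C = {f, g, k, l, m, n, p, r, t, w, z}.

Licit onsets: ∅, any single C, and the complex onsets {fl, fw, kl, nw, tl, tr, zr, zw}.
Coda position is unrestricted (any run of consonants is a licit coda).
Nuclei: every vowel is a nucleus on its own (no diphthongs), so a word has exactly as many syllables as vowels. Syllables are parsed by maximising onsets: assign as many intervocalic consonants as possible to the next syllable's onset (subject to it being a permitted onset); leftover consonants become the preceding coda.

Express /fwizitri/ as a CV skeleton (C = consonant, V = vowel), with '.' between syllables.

CCV.CV.CCV

Nuclei (vowels): i, i, i → 3 syllables.
V1 /i/ – V2 /i/: /z/ is a single consonant, so it becomes the next onset.
V2 /i/ – V3 /i/: /tr/ is a licit onset in full, so it all attaches to the next syllable.
Syllabification: fwi.zi.tri.
Mapping each syllable to C/V: /fwi/ → CCV, /zi/ → CV, /tri/ → CCV.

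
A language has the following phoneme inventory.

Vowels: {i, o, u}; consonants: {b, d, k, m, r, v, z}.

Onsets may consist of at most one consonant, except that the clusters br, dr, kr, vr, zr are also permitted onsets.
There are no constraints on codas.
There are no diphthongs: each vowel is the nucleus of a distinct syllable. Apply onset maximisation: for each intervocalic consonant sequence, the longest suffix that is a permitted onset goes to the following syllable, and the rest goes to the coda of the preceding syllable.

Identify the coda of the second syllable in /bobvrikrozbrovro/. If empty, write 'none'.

none

Vowels present: o, i, o, o, o; each is a nucleus, giving 5 syllables.
V1 /o/ – V2 /i/: /bvr/ — longest licit onset from the right is /vr/, leaving /b/ as coda.
V2 /i/ – V3 /o/: /kr/ is a licit onset in full, so it all attaches to the next syllable.
V3 /o/ – V4 /o/: /zbr/ splits as /z/ + /br/ (/br/ is the longest suffix that is a licit onset).
V4 /o/ – V5 /o/: /vr/ is a licit onset in full, so it all attaches to the next syllable.
Putting it together: bob.vri.kroz.bro.vro.
Syllable 2 is /vri/: onset /vr/, nucleus /i/, coda ∅.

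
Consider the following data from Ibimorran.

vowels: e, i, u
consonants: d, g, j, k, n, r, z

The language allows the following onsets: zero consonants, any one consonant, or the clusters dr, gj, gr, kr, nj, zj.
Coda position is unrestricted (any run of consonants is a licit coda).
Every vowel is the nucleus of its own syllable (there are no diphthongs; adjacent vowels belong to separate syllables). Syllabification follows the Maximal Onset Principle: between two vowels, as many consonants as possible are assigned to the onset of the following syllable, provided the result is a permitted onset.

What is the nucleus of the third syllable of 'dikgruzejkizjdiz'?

e

Nuclei (vowels): i, u, e, i, i → 5 syllables.
The third nucleus (vowel 3 from the left) is /e/.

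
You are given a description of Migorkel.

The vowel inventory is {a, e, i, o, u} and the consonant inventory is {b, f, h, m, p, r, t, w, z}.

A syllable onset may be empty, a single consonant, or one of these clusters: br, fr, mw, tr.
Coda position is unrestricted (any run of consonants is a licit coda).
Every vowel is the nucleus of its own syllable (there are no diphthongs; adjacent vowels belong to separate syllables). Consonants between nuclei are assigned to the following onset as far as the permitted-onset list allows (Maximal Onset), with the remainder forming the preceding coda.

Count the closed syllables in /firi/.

0

The vowels are i, i — 2 nuclei, so 2 syllables.
/i…i/ gap (V1→V2): just /r/ — single C goes to the following onset.
So the parse is fi.ri.
Classifying each syllable: /fi/ (open), /ri/ (open).
Closed syllables: 0.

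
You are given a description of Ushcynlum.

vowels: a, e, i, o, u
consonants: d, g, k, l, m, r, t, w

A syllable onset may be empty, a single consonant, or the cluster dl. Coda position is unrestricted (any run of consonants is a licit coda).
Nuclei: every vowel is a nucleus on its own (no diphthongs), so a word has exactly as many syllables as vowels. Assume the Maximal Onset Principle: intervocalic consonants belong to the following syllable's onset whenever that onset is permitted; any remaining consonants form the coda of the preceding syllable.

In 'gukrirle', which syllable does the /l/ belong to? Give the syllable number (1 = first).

Vowels present: u, i, e; each is a nucleus, giving 3 syllables.
V1 /u/ – V2 /i/: /kr/ splits as /k/ + /r/ (/r/ is the longest suffix that is a licit onset).
V2 /i/ – V3 /e/: /rl/ — longest licit onset from the right is /l/, leaving /r/ as coda.
Syllabification: guk.rir.le.
The /l/ is in the onset of syllable 3 (/le/).

3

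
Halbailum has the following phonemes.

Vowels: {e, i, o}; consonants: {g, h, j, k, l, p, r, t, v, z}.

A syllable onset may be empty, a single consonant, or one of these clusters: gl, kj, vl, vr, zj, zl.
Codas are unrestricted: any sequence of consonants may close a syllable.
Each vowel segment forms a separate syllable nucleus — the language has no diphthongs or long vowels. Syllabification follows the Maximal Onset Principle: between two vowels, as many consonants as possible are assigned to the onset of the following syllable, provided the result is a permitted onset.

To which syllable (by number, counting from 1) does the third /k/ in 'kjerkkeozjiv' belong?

2

Nuclei (vowels): e, e, o, i → 4 syllables.
σ1/σ2 boundary: cluster /rkk/ — the longest permitted-onset suffix is /k/; onset = /k/, preceding coda = /rk/.
σ2/σ3 boundary: hiatus — the boundary sits between the two vowels.
σ3/σ4 boundary: /zj/ is a licit onset in full, so it all attaches to the next syllable.
Putting it together: kjerk.ke.o.zjiv.
The third /k/ is in the onset of syllable 2 (/ke/).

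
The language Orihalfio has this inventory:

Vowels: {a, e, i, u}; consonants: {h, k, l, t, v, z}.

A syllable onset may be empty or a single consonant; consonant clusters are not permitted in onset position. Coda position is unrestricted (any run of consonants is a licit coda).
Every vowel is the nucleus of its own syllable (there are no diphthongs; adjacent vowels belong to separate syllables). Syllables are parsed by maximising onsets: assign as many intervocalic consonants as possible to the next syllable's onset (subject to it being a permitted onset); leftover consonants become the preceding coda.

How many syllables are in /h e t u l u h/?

3

The vowels are e, u, u — 3 nuclei, so 3 syllables.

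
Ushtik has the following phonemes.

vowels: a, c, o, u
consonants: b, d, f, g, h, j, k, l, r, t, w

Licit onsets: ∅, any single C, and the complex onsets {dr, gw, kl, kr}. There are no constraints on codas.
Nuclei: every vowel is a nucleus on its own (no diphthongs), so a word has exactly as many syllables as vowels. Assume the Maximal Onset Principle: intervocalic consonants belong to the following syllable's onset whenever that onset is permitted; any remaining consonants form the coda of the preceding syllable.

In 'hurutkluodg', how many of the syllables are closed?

2

Vowels present: u, u, u, o; each is a nucleus, giving 4 syllables.
/u…u/ gap (V1→V2): /r/ is a single consonant, so it becomes the next onset.
/u…u/ gap (V2→V3): cluster /tkl/ — the longest permitted-onset suffix is /kl/; onset = /kl/, preceding coda = /t/.
/u…o/ gap (V3→V4): no consonants, so the boundary falls immediately after /u/.
Putting it together: hu.rut.klu.odg.
Classifying each syllable: /hu/ (open), /rut/ (closed), /klu/ (open), /odg/ (closed).
Closed syllables: 2.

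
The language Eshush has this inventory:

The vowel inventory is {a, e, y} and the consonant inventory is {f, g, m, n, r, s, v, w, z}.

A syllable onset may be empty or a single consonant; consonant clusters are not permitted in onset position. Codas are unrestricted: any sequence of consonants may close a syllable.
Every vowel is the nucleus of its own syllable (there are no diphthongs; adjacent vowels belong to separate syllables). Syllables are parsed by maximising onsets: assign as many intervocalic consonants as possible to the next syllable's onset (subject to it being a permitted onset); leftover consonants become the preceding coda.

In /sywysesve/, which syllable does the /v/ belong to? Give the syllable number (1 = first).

4

Vowels present: y, y, e, e; each is a nucleus, giving 4 syllables.
V1 /y/ – V2 /y/: just /w/ — single C goes to the following onset.
V2 /y/ – V3 /e/: /s/ → onset of the next syllable (single consonants are always licit onsets).
V3 /e/ – V4 /e/: /sv/; trying suffixes from longest down, /v/ is the first permitted one, so coda /s/ | onset /v/.
So the parse is sy.wy.ses.ve.
The /v/ is in the onset of syllable 4 (/ve/).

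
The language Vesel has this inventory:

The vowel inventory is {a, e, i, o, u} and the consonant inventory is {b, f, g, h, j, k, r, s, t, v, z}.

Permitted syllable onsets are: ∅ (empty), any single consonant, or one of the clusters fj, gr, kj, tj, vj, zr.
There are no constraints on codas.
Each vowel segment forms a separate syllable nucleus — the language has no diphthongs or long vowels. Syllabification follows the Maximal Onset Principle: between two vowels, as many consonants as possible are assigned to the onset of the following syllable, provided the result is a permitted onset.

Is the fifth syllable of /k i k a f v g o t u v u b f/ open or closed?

Nuclei (vowels): i, a, o, u, u → 5 syllables.
V1 /i/ – V2 /a/: /k/ → onset of the next syllable (single consonants are always licit onsets).
V2 /a/ – V3 /o/: /fvg/ — longest licit onset from the right is /g/, leaving /fv/ as coda.
V3 /o/ – V4 /u/: /t/ is a single consonant, so it becomes the next onset.
V4 /u/ – V5 /u/: just /v/ — single C goes to the following onset.
So the parse is ki.kafv.go.tu.vubf.
Syllable 5 is /vubf/ with coda /bf/, so it is closed.

closed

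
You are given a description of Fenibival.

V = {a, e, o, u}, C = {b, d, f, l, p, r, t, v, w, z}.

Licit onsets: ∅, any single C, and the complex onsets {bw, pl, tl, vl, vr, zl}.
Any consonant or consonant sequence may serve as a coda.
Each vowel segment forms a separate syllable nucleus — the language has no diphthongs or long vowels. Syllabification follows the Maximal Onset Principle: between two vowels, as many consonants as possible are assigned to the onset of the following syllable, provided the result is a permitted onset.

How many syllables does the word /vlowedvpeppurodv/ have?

5

The vowels are o, e, e, u, o — 5 nuclei, so 5 syllables.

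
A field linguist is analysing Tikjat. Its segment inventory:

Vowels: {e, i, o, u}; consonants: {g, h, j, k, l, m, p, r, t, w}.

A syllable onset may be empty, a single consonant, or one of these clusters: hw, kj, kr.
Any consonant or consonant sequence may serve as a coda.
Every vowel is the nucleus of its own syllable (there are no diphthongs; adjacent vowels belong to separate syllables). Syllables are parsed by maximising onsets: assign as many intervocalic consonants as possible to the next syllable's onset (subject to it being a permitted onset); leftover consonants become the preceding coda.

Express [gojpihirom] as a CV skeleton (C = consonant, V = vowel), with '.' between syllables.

CVC.CV.CV.CVC

Nuclei (vowels): o, i, i, o → 4 syllables.
Between /o/ (V1) and /i/ (V2): /jp/; trying suffixes from longest down, /p/ is the first permitted one, so coda /j/ | onset /p/.
Between /i/ (V2) and /i/ (V3): just /h/ — single C goes to the following onset.
Between /i/ (V3) and /o/ (V4): just /r/ — single C goes to the following onset.
Syllabification: goj.pi.hi.rom.
Mapping each syllable to C/V: /goj/ → CVC, /pi/ → CV, /hi/ → CV, /rom/ → CVC.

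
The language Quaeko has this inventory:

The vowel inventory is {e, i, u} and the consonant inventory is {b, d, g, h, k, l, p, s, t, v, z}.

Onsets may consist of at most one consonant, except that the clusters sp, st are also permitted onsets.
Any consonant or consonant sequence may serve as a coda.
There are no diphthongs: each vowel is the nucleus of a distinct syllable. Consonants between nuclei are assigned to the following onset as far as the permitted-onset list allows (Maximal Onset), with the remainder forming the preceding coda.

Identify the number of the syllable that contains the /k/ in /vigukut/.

3

Nuclei (vowels): i, u, u → 3 syllables.
V1 /i/ – V2 /u/: /g/ → onset of the next syllable (single consonants are always licit onsets).
V2 /u/ – V3 /u/: /k/ is a single consonant, so it becomes the next onset.
Result: vi.gu.kut.
The /k/ is in the onset of syllable 3 (/kut/).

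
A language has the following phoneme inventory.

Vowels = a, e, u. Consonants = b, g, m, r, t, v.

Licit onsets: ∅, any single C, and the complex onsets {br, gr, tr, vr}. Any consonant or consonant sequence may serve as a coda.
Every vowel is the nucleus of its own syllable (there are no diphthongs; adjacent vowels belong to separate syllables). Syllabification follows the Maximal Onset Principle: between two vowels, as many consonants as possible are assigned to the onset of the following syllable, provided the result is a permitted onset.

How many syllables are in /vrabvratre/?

3

Nuclei (vowels): a, a, e → 3 syllables.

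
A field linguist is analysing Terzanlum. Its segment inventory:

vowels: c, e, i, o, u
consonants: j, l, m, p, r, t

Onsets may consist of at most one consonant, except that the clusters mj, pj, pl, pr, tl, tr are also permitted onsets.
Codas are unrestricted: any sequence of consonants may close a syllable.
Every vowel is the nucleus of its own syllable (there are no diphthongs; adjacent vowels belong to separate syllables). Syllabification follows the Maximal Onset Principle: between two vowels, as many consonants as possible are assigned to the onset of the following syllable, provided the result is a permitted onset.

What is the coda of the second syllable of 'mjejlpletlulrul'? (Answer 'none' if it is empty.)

none

Nuclei (vowels): e, e, u, u → 4 syllables.
Between /e/ (V1) and /e/ (V2): cluster /jlpl/ — the longest permitted-onset suffix is /pl/; onset = /pl/, preceding coda = /jl/.
Between /e/ (V2) and /u/ (V3): /tl/ — entire cluster is a permitted onset → onset /tl/, coda ∅.
Between /u/ (V3) and /u/ (V4): /lr/ — longest licit onset from the right is /r/, leaving /l/ as coda.
So the parse is mjejl.ple.tlul.rul.
Syllable 2 is /ple/: onset /pl/, nucleus /e/, coda ∅.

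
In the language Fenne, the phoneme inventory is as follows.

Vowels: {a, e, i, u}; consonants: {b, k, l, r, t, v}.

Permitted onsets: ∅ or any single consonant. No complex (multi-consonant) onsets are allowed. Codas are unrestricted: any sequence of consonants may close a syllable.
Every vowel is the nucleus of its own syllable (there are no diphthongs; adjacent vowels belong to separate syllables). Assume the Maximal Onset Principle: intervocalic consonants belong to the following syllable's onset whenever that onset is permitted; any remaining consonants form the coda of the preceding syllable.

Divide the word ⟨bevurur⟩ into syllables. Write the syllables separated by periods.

Nuclei (vowels): e, u, u → 3 syllables.
V1 /e/ – V2 /u/: just /v/ — single C goes to the following onset.
V2 /u/ – V3 /u/: /r/ → onset of the next syllable (single consonants are always licit onsets).

be.vu.rur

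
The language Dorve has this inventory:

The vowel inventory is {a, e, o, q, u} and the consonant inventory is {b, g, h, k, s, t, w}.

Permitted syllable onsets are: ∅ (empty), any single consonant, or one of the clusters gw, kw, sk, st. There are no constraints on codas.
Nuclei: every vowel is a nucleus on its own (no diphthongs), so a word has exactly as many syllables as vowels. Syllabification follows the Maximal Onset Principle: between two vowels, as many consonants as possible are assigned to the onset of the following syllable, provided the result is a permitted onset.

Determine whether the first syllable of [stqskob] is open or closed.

Vowels present: q, o; each is a nucleus, giving 2 syllables.
Between /q/ (V1) and /o/ (V2): cluster /sk/ — /sk/ is itself a permitted onset, so the whole cluster goes right; preceding coda = ∅.
So the parse is stq.skob.
Syllable 1 is /stq/; it ends in its nucleus with no coda, so it is open.

open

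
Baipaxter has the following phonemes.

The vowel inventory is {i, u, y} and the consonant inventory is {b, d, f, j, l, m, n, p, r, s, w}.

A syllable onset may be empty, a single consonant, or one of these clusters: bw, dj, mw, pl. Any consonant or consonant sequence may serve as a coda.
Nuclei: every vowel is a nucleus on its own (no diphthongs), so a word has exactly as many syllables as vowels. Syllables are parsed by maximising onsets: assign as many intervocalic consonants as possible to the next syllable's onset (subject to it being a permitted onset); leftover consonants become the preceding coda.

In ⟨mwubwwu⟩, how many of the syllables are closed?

Vowels present: u, u; each is a nucleus, giving 2 syllables.
σ1/σ2 boundary: /bww/; trying suffixes from longest down, /w/ is the first permitted one, so coda /bw/ | onset /w/.
Putting it together: mwubw.wu.
Classifying each syllable: /mwubw/ (closed), /wu/ (open).
Closed syllables: 1.

1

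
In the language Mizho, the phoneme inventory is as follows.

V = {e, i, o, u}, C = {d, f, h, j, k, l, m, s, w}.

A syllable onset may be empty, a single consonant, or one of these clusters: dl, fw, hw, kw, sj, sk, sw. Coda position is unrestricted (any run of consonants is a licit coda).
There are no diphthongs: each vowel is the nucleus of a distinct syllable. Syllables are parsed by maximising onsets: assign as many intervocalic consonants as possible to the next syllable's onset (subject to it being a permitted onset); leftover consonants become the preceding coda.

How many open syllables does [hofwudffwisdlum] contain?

The vowels are o, u, i, u — 4 nuclei, so 4 syllables.
/o…u/ gap (V1→V2): /fw/ is a licit onset in full, so it all attaches to the next syllable.
/u…i/ gap (V2→V3): cluster /dffw/ — the longest permitted-onset suffix is /fw/; onset = /fw/, preceding coda = /df/.
/i…u/ gap (V3→V4): /sdl/ — longest licit onset from the right is /dl/, leaving /s/ as coda.
Putting it together: ho.fwudf.fwis.dlum.
Classifying each syllable: /ho/ (open), /fwudf/ (closed), /fwis/ (closed), /dlum/ (closed).
Open syllables: 1.

1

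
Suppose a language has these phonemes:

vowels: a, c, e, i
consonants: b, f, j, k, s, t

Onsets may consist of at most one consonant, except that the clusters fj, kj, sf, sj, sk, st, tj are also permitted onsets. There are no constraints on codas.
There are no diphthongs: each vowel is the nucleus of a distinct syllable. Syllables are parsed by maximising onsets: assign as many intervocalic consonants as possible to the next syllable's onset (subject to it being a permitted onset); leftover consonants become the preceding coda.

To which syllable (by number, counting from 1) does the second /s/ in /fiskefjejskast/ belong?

4

Nuclei (vowels): i, e, e, a → 4 syllables.
σ1/σ2 boundary: /sk/ is a licit onset in full, so it all attaches to the next syllable.
σ2/σ3 boundary: cluster /fj/ — /fj/ is itself a permitted onset, so the whole cluster goes right; preceding coda = ∅.
σ3/σ4 boundary: /jsk/; trying suffixes from longest down, /sk/ is the first permitted one, so coda /j/ | onset /sk/.
Putting it together: fi.ske.fjej.skast.
The second /s/ is in the onset of syllable 4 (/skast/).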